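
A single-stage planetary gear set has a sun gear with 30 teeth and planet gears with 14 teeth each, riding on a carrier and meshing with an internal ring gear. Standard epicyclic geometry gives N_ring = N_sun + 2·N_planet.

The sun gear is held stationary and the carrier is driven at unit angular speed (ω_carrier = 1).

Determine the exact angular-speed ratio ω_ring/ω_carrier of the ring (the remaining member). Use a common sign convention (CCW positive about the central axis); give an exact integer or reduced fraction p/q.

44/29

N_ring = 30 + 2·14 = 58
30(ω_s−ω_c) = −58(ω_r−ω_c),  ω_s=0, ω_c=1
ω_r = 1 − (30/58)(0−1) = 44/29
ω_r/ω_c = 44/29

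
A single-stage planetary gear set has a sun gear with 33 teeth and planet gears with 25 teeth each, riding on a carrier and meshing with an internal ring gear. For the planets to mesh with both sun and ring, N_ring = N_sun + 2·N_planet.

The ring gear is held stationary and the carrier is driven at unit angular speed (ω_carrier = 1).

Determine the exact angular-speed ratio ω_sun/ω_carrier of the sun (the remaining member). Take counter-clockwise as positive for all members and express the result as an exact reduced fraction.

116/33

N_ring = 33 + 2·25 = 83
33(ω_s−ω_c) = −83(ω_r−ω_c),  ω_r=0, ω_c=1
ω_s = 1 − (83/33)(0−1) = 116/33
ω_s/ω_c = 116/33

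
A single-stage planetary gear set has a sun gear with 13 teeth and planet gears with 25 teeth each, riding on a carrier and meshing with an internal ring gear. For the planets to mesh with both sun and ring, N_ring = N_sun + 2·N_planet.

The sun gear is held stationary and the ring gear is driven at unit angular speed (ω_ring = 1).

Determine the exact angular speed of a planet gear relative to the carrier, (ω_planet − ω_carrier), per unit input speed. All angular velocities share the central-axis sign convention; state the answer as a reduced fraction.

N_ring = 13 + 2·25 = 63
13(ω_s−ω_c) = −63(ω_r−ω_c),  ω_s=0, ω_r=1
13(0−ω_c) = −63(1−ω_c)  ⇒  76ω_c = 63  ⇒  ω_c = 63/76
sun–planet: 13·(0−63/76) = −25·(ω_p−ω_c)  ⇒  ω_p−ω_c = −(13/25)·(-63/76) = 819/1900

819/1900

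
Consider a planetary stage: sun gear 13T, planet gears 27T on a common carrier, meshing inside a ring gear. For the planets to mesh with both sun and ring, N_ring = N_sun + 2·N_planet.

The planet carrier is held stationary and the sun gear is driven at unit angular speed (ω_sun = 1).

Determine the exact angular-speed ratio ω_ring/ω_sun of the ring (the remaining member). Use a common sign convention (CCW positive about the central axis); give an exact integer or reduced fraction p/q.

-13/67

N_ring = 13 + 2·27 = 67
13(ω_s−ω_c) = −67(ω_r−ω_c),  ω_c=0, ω_s=1
ω_r = 0 − (13/67)(1−0) = -13/67
ω_r/ω_s = -13/67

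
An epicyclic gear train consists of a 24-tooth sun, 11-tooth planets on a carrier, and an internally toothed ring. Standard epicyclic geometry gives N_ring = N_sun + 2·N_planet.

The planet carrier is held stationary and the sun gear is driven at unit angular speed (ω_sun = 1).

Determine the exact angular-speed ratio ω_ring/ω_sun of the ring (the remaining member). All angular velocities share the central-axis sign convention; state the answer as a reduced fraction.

N_ring = 24 + 2·11 = 46
24(ω_s−ω_c) = −46(ω_r−ω_c),  ω_c=0, ω_s=1
ω_r = 0 − (24/46)(1−0) = -12/23
ω_r/ω_s = -12/23

-12/23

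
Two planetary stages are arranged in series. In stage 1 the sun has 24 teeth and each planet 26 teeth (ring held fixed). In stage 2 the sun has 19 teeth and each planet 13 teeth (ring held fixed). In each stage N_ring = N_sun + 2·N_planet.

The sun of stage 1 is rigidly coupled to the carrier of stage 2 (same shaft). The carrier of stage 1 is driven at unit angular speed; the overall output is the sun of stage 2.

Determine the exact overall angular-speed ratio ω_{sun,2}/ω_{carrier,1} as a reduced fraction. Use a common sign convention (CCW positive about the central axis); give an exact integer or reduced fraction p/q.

Stage 1: N_ring = 24 + 2·26 = 76
Stage 1: 24(ω_s−ω_c) = −76(ω_r−ω_c),  ω_r=0, ω_c=1
Stage 1: ω_s = 1 − (76/24)(0−1) = 25/6
  ⇒ ω_s¹/ω_c¹ = 25/6
Stage 2: N_ring = 19 + 2·13 = 45
Stage 2: 19(ω_s−ω_c) = −45(ω_r−ω_c),  ω_r=0, ω_c=1
Stage 2: ω_s = 1 − (45/19)(0−1) = 64/19
  ⇒ ω_s²/ω_c² = 64/19
Coupling ω_c² = ω_s¹ ⇒ overall = 25/6 × 64/19 = 800/57

800/57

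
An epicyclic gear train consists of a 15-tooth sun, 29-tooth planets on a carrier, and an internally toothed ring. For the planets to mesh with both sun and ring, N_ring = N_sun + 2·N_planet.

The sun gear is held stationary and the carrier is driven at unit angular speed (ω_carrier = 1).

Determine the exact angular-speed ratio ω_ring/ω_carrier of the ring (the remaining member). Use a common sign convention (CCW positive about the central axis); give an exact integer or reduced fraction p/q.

N_ring = 15 + 2·29 = 73
15(ω_s−ω_c) = −73(ω_r−ω_c),  ω_s=0, ω_c=1
ω_r = 1 − (15/73)(0−1) = 88/73
ω_r/ω_c = 88/73

88/73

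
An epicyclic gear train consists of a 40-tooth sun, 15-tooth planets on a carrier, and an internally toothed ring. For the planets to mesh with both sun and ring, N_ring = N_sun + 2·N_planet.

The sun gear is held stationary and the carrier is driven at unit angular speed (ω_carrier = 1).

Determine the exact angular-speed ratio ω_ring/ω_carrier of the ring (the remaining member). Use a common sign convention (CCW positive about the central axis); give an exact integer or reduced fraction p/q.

N_ring = 40 + 2·15 = 70
40(ω_s−ω_c) = −70(ω_r−ω_c),  ω_s=0, ω_c=1
ω_r = 1 − (40/70)(0−1) = 11/7
ω_r/ω_c = 11/7

11/7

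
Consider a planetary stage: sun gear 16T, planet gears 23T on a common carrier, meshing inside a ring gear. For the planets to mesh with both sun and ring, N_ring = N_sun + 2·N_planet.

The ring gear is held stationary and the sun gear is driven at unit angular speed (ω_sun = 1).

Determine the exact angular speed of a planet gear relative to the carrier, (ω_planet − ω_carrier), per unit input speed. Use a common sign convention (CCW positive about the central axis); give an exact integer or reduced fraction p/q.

-496/897

N_ring = 16 + 2·23 = 62
16(ω_s−ω_c) = −62(ω_r−ω_c),  ω_r=0, ω_s=1
16(1−ω_c) = −62(0−ω_c)  ⇒  78ω_c = 16  ⇒  ω_c = 8/39
sun–planet: 16·(1−8/39) = −23·(ω_p−ω_c)  ⇒  ω_p−ω_c = −(16/23)·(31/39) = -496/897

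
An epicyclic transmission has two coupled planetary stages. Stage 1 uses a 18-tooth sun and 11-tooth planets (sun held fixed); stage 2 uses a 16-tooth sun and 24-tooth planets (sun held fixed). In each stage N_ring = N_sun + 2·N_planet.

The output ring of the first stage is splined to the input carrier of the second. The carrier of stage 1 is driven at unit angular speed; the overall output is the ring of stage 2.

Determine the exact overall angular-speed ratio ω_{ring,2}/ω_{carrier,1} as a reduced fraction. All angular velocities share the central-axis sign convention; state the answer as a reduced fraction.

Stage 1: N_ring = 18 + 2·11 = 40
Stage 1: 18(ω_s−ω_c) = −40(ω_r−ω_c),  ω_s=0, ω_c=1
Stage 1: ω_r = 1 − (18/40)(0−1) = 29/20
  ⇒ ω_r¹/ω_c¹ = 29/20
Stage 2: N_ring = 16 + 2·24 = 64
Stage 2: 16(ω_s−ω_c) = −64(ω_r−ω_c),  ω_s=0, ω_c=1
Stage 2: ω_r = 1 − (16/64)(0−1) = 5/4
  ⇒ ω_r²/ω_c² = 5/4
Coupling ω_c² = ω_r¹ ⇒ overall = 29/20 × 5/4 = 29/16

29/16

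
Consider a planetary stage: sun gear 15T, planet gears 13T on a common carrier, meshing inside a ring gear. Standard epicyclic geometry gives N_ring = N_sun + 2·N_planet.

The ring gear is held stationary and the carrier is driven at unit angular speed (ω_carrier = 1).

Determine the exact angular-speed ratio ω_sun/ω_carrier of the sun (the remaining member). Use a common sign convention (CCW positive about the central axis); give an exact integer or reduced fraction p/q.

N_ring = 15 + 2·13 = 41
15(ω_s−ω_c) = −41(ω_r−ω_c),  ω_r=0, ω_c=1
ω_s = 1 − (41/15)(0−1) = 56/15
ω_s/ω_c = 56/15

56/15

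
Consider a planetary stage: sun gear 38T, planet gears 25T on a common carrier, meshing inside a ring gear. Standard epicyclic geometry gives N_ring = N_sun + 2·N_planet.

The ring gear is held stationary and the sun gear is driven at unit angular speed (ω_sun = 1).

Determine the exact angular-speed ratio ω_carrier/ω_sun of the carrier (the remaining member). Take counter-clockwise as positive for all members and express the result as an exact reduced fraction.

19/63

N_ring = 38 + 2·25 = 88
38(ω_s−ω_c) = −88(ω_r−ω_c),  ω_r=0, ω_s=1
38(1−ω_c) = −88(0−ω_c)  ⇒  126ω_c = 38  ⇒  ω_c = 19/63
ω_c/ω_s = 19/63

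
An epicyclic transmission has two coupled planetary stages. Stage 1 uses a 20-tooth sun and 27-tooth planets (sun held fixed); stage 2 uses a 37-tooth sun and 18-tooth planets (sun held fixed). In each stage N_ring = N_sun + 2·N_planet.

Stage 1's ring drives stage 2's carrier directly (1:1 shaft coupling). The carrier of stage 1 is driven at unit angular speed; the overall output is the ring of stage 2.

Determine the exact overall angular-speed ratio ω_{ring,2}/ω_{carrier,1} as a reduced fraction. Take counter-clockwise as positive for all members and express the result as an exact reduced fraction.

5170/2701

Stage 1: N_ring = 20 + 2·27 = 74
Stage 1: 20(ω_s−ω_c) = −74(ω_r−ω_c),  ω_s=0, ω_c=1
Stage 1: ω_r = 1 − (20/74)(0−1) = 47/37
  ⇒ ω_r¹/ω_c¹ = 47/37
Stage 2: N_ring = 37 + 2·18 = 73
Stage 2: 37(ω_s−ω_c) = −73(ω_r−ω_c),  ω_s=0, ω_c=1
Stage 2: ω_r = 1 − (37/73)(0−1) = 110/73
  ⇒ ω_r²/ω_c² = 110/73
Coupling ω_c² = ω_r¹ ⇒ overall = 47/37 × 110/73 = 5170/2701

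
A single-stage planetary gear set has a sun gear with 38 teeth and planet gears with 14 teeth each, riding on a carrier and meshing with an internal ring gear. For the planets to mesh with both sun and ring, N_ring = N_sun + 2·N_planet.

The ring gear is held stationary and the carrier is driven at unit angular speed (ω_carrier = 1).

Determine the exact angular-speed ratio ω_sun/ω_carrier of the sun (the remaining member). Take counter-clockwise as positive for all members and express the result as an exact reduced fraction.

52/19

N_ring = 38 + 2·14 = 66
38(ω_s−ω_c) = −66(ω_r−ω_c),  ω_r=0, ω_c=1
ω_s = 1 − (66/38)(0−1) = 52/19
ω_s/ω_c = 52/19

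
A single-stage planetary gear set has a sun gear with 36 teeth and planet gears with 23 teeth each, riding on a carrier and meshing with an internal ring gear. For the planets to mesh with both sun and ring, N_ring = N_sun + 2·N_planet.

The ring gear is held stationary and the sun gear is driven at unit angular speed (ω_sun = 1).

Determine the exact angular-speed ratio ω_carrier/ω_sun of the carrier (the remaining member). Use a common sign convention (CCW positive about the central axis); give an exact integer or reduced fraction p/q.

18/59

N_ring = 36 + 2·23 = 82
36(ω_s−ω_c) = −82(ω_r−ω_c),  ω_r=0, ω_s=1
36(1−ω_c) = −82(0−ω_c)  ⇒  118ω_c = 36  ⇒  ω_c = 18/59
ω_c/ω_s = 18/59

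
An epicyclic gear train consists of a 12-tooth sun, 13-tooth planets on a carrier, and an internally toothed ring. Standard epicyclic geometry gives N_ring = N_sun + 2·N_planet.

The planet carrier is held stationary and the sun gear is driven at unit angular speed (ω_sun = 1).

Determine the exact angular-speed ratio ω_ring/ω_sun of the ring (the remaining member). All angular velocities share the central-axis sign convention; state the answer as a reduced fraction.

N_ring = 12 + 2·13 = 38
12(ω_s−ω_c) = −38(ω_r−ω_c),  ω_c=0, ω_s=1
ω_r = 0 − (12/38)(1−0) = -6/19
ω_r/ω_s = -6/19

-6/19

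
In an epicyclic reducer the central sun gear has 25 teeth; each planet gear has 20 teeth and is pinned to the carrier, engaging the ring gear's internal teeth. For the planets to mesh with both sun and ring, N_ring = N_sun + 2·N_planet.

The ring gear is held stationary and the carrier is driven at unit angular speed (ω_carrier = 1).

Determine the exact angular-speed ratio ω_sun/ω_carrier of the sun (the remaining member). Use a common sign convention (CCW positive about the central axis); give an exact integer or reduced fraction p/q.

N_ring = 25 + 2·20 = 65
25(ω_s−ω_c) = −65(ω_r−ω_c),  ω_r=0, ω_c=1
ω_s = 1 − (65/25)(0−1) = 18/5
ω_s/ω_c = 18/5

18/5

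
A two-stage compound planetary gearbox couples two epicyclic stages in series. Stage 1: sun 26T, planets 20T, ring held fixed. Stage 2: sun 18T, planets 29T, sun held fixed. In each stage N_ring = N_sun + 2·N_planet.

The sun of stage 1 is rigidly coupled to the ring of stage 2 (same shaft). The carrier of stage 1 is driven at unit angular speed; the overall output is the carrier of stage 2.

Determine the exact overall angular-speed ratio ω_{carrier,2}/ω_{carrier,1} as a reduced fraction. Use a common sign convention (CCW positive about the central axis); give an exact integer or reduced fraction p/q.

1748/611

Stage 1: N_ring = 26 + 2·20 = 66
Stage 1: 26(ω_s−ω_c) = −66(ω_r−ω_c),  ω_r=0, ω_c=1
Stage 1: ω_s = 1 − (66/26)(0−1) = 46/13
  ⇒ ω_s¹/ω_c¹ = 46/13
Stage 2: N_ring = 18 + 2·29 = 76
Stage 2: 18(ω_s−ω_c) = −76(ω_r−ω_c),  ω_s=0, ω_r=1
Stage 2: 18(0−ω_c) = −76(1−ω_c)  ⇒  94ω_c = 76  ⇒  ω_c = 38/47
  ⇒ ω_c²/ω_r² = 38/47
Coupling ω_r² = ω_s¹ ⇒ overall = 46/13 × 38/47 = 1748/611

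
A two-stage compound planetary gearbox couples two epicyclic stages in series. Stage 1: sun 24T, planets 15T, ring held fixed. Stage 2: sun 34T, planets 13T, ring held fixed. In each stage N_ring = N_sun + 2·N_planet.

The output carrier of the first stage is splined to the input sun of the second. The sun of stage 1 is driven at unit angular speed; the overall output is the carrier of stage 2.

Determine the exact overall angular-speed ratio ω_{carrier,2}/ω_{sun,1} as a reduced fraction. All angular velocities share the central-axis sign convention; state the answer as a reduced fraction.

Stage 1: N_ring = 24 + 2·15 = 54
Stage 1: 24(ω_s−ω_c) = −54(ω_r−ω_c),  ω_r=0, ω_s=1
Stage 1: 24(1−ω_c) = −54(0−ω_c)  ⇒  78ω_c = 24  ⇒  ω_c = 4/13
  ⇒ ω_c¹/ω_s¹ = 4/13
Stage 2: N_ring = 34 + 2·13 = 60
Stage 2: 34(ω_s−ω_c) = −60(ω_r−ω_c),  ω_r=0, ω_s=1
Stage 2: 34(1−ω_c) = −60(0−ω_c)  ⇒  94ω_c = 34  ⇒  ω_c = 17/47
  ⇒ ω_c²/ω_s² = 17/47
Coupling ω_s² = ω_c¹ ⇒ overall = 4/13 × 17/47 = 68/611

68/611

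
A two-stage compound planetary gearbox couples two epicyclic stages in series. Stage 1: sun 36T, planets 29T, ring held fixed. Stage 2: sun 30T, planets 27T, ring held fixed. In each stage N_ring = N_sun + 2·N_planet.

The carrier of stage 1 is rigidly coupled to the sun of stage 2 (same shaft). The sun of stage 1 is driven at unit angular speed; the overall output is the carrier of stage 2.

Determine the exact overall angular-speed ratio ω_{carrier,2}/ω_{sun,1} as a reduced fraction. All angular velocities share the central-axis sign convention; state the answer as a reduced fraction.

Stage 1: N_ring = 36 + 2·29 = 94
Stage 1: 36(ω_s−ω_c) = −94(ω_r−ω_c),  ω_r=0, ω_s=1
Stage 1: 36(1−ω_c) = −94(0−ω_c)  ⇒  130ω_c = 36  ⇒  ω_c = 18/65
  ⇒ ω_c¹/ω_s¹ = 18/65
Stage 2: N_ring = 30 + 2·27 = 84
Stage 2: 30(ω_s−ω_c) = −84(ω_r−ω_c),  ω_r=0, ω_s=1
Stage 2: 30(1−ω_c) = −84(0−ω_c)  ⇒  114ω_c = 30  ⇒  ω_c = 5/19
  ⇒ ω_c²/ω_s² = 5/19
Coupling ω_s² = ω_c¹ ⇒ overall = 18/65 × 5/19 = 18/247

18/247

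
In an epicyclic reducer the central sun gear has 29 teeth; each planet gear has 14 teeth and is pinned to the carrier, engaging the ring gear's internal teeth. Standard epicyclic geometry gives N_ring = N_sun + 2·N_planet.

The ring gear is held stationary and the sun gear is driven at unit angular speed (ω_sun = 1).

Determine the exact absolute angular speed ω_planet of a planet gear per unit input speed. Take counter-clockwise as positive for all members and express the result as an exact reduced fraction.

-29/28

N_ring = 29 + 2·14 = 57
29(ω_s−ω_c) = −57(ω_r−ω_c),  ω_r=0, ω_s=1
29(1−ω_c) = −57(0−ω_c)  ⇒  86ω_c = 29  ⇒  ω_c = 29/86
sun–planet: 29·(1−29/86) = −14·(ω_p−ω_c)  ⇒  ω_p−ω_c = −(29/14)·(57/86) = -1653/1204
ω_p = 29/86 − 1653/1204 = -29/28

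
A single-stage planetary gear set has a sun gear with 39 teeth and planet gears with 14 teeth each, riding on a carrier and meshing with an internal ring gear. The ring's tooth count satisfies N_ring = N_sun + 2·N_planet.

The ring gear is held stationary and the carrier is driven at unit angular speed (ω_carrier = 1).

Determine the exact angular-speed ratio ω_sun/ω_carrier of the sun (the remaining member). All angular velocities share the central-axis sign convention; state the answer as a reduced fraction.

N_ring = 39 + 2·14 = 67
39(ω_s−ω_c) = −67(ω_r−ω_c),  ω_r=0, ω_c=1
ω_s = 1 − (67/39)(0−1) = 106/39
ω_s/ω_c = 106/39

106/39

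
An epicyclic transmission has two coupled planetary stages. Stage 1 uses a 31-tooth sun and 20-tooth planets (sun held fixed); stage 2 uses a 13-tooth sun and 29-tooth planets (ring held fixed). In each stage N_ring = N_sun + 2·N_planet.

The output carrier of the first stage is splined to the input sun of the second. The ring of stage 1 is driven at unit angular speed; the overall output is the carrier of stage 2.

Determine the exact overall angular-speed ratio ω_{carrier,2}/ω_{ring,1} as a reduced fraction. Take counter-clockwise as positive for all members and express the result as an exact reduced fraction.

923/8568

Stage 1: N_ring = 31 + 2·20 = 71
Stage 1: 31(ω_s−ω_c) = −71(ω_r−ω_c),  ω_s=0, ω_r=1
Stage 1: 31(0−ω_c) = −71(1−ω_c)  ⇒  102ω_c = 71  ⇒  ω_c = 71/102
  ⇒ ω_c¹/ω_r¹ = 71/102
Stage 2: N_ring = 13 + 2·29 = 71
Stage 2: 13(ω_s−ω_c) = −71(ω_r−ω_c),  ω_r=0, ω_s=1
Stage 2: 13(1−ω_c) = −71(0−ω_c)  ⇒  84ω_c = 13  ⇒  ω_c = 13/84
  ⇒ ω_c²/ω_s² = 13/84
Coupling ω_s² = ω_c¹ ⇒ overall = 71/102 × 13/84 = 923/8568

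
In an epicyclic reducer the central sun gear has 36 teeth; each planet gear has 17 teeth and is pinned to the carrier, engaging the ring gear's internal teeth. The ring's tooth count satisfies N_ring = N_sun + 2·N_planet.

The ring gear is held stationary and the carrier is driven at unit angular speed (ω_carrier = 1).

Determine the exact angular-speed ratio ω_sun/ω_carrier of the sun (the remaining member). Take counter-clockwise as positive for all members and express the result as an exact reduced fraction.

N_ring = 36 + 2·17 = 70
36(ω_s−ω_c) = −70(ω_r−ω_c),  ω_r=0, ω_c=1
ω_s = 1 − (70/36)(0−1) = 53/18
ω_s/ω_c = 53/18

53/18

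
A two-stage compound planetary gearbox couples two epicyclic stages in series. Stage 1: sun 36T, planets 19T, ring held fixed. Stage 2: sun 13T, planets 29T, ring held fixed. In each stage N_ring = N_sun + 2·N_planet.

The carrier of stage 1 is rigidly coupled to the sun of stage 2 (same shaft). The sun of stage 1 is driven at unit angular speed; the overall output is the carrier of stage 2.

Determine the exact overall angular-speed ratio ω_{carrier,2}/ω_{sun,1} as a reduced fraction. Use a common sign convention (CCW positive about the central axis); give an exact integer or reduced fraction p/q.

Stage 1: N_ring = 36 + 2·19 = 74
Stage 1: 36(ω_s−ω_c) = −74(ω_r−ω_c),  ω_r=0, ω_s=1
Stage 1: 36(1−ω_c) = −74(0−ω_c)  ⇒  110ω_c = 36  ⇒  ω_c = 18/55
  ⇒ ω_c¹/ω_s¹ = 18/55
Stage 2: N_ring = 13 + 2·29 = 71
Stage 2: 13(ω_s−ω_c) = −71(ω_r−ω_c),  ω_r=0, ω_s=1
Stage 2: 13(1−ω_c) = −71(0−ω_c)  ⇒  84ω_c = 13  ⇒  ω_c = 13/84
  ⇒ ω_c²/ω_s² = 13/84
Coupling ω_s² = ω_c¹ ⇒ overall = 18/55 × 13/84 = 39/770

39/770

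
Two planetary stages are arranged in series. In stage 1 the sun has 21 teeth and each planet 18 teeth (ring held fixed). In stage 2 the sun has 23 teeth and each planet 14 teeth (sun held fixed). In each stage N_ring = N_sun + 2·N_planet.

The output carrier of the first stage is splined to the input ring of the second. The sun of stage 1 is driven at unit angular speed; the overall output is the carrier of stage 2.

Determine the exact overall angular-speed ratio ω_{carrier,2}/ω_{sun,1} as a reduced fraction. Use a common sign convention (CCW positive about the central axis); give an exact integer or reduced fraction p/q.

Stage 1: N_ring = 21 + 2·18 = 57
Stage 1: 21(ω_s−ω_c) = −57(ω_r−ω_c),  ω_r=0, ω_s=1
Stage 1: 21(1−ω_c) = −57(0−ω_c)  ⇒  78ω_c = 21  ⇒  ω_c = 7/26
  ⇒ ω_c¹/ω_s¹ = 7/26
Stage 2: N_ring = 23 + 2·14 = 51
Stage 2: 23(ω_s−ω_c) = −51(ω_r−ω_c),  ω_s=0, ω_r=1
Stage 2: 23(0−ω_c) = −51(1−ω_c)  ⇒  74ω_c = 51  ⇒  ω_c = 51/74
  ⇒ ω_c²/ω_r² = 51/74
Coupling ω_r² = ω_c¹ ⇒ overall = 7/26 × 51/74 = 357/1924

357/1924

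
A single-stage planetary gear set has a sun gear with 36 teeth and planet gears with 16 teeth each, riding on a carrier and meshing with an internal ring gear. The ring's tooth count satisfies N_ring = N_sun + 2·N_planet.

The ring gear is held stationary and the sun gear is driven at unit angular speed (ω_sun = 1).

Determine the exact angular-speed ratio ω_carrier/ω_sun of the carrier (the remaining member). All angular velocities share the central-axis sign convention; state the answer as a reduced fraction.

9/26

N_ring = 36 + 2·16 = 68
36(ω_s−ω_c) = −68(ω_r−ω_c),  ω_r=0, ω_s=1
36(1−ω_c) = −68(0−ω_c)  ⇒  104ω_c = 36  ⇒  ω_c = 9/26
ω_c/ω_s = 9/26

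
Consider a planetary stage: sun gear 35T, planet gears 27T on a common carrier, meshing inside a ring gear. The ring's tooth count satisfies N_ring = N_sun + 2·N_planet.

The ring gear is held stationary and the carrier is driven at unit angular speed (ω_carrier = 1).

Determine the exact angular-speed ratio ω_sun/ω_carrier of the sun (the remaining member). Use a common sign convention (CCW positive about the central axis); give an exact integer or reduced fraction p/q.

124/35

N_ring = 35 + 2·27 = 89
35(ω_s−ω_c) = −89(ω_r−ω_c),  ω_r=0, ω_c=1
ω_s = 1 − (89/35)(0−1) = 124/35
ω_s/ω_c = 124/35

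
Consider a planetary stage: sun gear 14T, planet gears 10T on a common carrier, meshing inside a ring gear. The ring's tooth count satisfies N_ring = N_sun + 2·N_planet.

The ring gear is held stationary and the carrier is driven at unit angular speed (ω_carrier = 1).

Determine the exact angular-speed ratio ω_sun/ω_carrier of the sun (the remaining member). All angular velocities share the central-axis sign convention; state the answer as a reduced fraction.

N_ring = 14 + 2·10 = 34
14(ω_s−ω_c) = −34(ω_r−ω_c),  ω_r=0, ω_c=1
ω_s = 1 − (34/14)(0−1) = 24/7
ω_s/ω_c = 24/7

24/7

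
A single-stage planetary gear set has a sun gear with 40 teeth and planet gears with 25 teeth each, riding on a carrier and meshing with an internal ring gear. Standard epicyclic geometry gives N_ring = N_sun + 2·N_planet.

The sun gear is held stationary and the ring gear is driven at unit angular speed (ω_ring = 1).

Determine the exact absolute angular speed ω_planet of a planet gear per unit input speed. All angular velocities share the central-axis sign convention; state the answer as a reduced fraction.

N_ring = 40 + 2·25 = 90
40(ω_s−ω_c) = −90(ω_r−ω_c),  ω_s=0, ω_r=1
40(0−ω_c) = −90(1−ω_c)  ⇒  130ω_c = 90  ⇒  ω_c = 9/13
sun–planet: 40·(0−9/13) = −25·(ω_p−ω_c)  ⇒  ω_p−ω_c = −(40/25)·(-9/13) = 72/65
ω_p = 9/13 + 72/65 = 9/5

9/5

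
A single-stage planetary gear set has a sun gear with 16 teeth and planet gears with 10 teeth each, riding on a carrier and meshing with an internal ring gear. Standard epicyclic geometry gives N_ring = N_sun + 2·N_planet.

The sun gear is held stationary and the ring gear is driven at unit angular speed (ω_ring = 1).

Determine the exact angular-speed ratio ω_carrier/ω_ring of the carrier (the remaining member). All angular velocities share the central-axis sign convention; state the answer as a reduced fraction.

N_ring = 16 + 2·10 = 36
16(ω_s−ω_c) = −36(ω_r−ω_c),  ω_s=0, ω_r=1
16(0−ω_c) = −36(1−ω_c)  ⇒  52ω_c = 36  ⇒  ω_c = 9/13
ω_c/ω_r = 9/13

9/13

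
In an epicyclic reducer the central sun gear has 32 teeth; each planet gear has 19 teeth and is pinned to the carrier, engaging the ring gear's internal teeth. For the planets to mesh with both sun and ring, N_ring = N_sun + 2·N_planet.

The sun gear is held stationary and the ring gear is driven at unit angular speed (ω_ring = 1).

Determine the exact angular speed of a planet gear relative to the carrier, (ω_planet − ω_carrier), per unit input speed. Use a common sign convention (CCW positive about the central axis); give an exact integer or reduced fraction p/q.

N_ring = 32 + 2·19 = 70
32(ω_s−ω_c) = −70(ω_r−ω_c),  ω_s=0, ω_r=1
32(0−ω_c) = −70(1−ω_c)  ⇒  102ω_c = 70  ⇒  ω_c = 35/51
sun–planet: 32·(0−35/51) = −19·(ω_p−ω_c)  ⇒  ω_p−ω_c = −(32/19)·(-35/51) = 1120/969

1120/969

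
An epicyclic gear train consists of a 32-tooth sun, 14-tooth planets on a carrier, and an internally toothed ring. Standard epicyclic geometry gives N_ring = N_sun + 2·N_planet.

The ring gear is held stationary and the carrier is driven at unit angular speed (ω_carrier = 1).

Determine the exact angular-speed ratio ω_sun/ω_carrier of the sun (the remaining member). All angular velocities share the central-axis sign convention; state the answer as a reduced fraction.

23/8

N_ring = 32 + 2·14 = 60
32(ω_s−ω_c) = −60(ω_r−ω_c),  ω_r=0, ω_c=1
ω_s = 1 − (60/32)(0−1) = 23/8
ω_s/ω_c = 23/8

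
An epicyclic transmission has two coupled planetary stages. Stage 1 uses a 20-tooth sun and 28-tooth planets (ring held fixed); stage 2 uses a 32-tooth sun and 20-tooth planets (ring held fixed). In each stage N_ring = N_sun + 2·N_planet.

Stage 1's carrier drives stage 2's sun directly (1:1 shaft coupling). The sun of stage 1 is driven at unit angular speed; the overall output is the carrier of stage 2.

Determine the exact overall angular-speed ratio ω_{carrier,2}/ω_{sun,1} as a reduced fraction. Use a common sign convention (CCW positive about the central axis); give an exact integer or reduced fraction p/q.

5/78

Stage 1: N_ring = 20 + 2·28 = 76
Stage 1: 20(ω_s−ω_c) = −76(ω_r−ω_c),  ω_r=0, ω_s=1
Stage 1: 20(1−ω_c) = −76(0−ω_c)  ⇒  96ω_c = 20  ⇒  ω_c = 5/24
  ⇒ ω_c¹/ω_s¹ = 5/24
Stage 2: N_ring = 32 + 2·20 = 72
Stage 2: 32(ω_s−ω_c) = −72(ω_r−ω_c),  ω_r=0, ω_s=1
Stage 2: 32(1−ω_c) = −72(0−ω_c)  ⇒  104ω_c = 32  ⇒  ω_c = 4/13
  ⇒ ω_c²/ω_s² = 4/13
Coupling ω_s² = ω_c¹ ⇒ overall = 5/24 × 4/13 = 5/78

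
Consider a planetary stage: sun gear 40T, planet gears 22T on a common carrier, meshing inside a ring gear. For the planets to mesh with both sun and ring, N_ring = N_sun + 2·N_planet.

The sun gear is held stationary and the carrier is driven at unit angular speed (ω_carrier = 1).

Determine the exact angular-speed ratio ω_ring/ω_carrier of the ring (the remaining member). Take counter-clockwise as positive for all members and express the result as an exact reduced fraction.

31/21

N_ring = 40 + 2·22 = 84
40(ω_s−ω_c) = −84(ω_r−ω_c),  ω_s=0, ω_c=1
ω_r = 1 − (40/84)(0−1) = 31/21
ω_r/ω_c = 31/21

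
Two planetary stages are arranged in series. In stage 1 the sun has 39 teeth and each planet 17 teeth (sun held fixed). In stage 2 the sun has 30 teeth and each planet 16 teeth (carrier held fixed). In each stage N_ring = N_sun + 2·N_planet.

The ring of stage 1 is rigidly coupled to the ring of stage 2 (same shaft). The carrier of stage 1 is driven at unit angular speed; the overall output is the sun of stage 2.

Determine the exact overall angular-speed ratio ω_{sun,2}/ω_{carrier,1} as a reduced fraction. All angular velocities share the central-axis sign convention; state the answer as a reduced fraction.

-3472/1095

Stage 1: N_ring = 39 + 2·17 = 73
Stage 1: 39(ω_s−ω_c) = −73(ω_r−ω_c),  ω_s=0, ω_c=1
Stage 1: ω_r = 1 − (39/73)(0−1) = 112/73
  ⇒ ω_r¹/ω_c¹ = 112/73
Stage 2: N_ring = 30 + 2·16 = 62
Stage 2: 30(ω_s−ω_c) = −62(ω_r−ω_c),  ω_c=0, ω_r=1
Stage 2: ω_s = 0 − (62/30)(1−0) = -31/15
  ⇒ ω_s²/ω_r² = -31/15
Coupling ω_r² = ω_r¹ ⇒ overall = 112/73 × -31/15 = -3472/1095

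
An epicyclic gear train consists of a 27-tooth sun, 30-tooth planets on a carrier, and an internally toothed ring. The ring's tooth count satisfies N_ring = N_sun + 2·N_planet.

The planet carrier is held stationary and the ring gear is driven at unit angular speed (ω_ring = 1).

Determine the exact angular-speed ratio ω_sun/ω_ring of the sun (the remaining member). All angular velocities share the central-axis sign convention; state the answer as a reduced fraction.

-29/9

N_ring = 27 + 2·30 = 87
27(ω_s−ω_c) = −87(ω_r−ω_c),  ω_c=0, ω_r=1
ω_s = 0 − (87/27)(1−0) = -29/9
ω_s/ω_r = -29/9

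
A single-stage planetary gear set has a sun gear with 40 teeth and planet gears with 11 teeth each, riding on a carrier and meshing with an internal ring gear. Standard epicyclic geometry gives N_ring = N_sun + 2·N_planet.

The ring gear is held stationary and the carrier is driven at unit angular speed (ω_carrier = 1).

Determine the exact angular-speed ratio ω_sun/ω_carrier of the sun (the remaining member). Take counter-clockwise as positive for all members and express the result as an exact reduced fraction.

51/20

N_ring = 40 + 2·11 = 62
40(ω_s−ω_c) = −62(ω_r−ω_c),  ω_r=0, ω_c=1
ω_s = 1 − (62/40)(0−1) = 51/20
ω_s/ω_c = 51/20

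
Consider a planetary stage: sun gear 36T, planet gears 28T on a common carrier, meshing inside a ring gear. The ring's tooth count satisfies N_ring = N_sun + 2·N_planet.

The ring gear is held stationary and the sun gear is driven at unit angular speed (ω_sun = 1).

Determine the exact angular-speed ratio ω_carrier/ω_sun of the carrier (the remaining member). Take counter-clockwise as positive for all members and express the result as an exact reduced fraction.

9/32

N_ring = 36 + 2·28 = 92
36(ω_s−ω_c) = −92(ω_r−ω_c),  ω_r=0, ω_s=1
36(1−ω_c) = −92(0−ω_c)  ⇒  128ω_c = 36  ⇒  ω_c = 9/32
ω_c/ω_s = 9/32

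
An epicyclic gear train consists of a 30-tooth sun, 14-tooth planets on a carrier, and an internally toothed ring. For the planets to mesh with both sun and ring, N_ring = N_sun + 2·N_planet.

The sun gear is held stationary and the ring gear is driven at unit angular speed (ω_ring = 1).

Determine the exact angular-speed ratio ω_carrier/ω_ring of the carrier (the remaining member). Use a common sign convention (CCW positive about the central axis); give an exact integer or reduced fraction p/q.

29/44

N_ring = 30 + 2·14 = 58
30(ω_s−ω_c) = −58(ω_r−ω_c),  ω_s=0, ω_r=1
30(0−ω_c) = −58(1−ω_c)  ⇒  88ω_c = 58  ⇒  ω_c = 29/44
ω_c/ω_r = 29/44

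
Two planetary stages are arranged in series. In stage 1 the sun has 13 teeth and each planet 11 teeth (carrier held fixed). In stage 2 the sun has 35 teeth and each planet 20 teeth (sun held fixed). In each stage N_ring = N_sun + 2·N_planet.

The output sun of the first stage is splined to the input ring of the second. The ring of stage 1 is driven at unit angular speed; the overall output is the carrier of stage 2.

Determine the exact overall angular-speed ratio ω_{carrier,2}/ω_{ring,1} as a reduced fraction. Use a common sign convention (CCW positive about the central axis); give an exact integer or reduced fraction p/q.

-525/286

Stage 1: N_ring = 13 + 2·11 = 35
Stage 1: 13(ω_s−ω_c) = −35(ω_r−ω_c),  ω_c=0, ω_r=1
Stage 1: ω_s = 0 − (35/13)(1−0) = -35/13
  ⇒ ω_s¹/ω_r¹ = -35/13
Stage 2: N_ring = 35 + 2·20 = 75
Stage 2: 35(ω_s−ω_c) = −75(ω_r−ω_c),  ω_s=0, ω_r=1
Stage 2: 35(0−ω_c) = −75(1−ω_c)  ⇒  110ω_c = 75  ⇒  ω_c = 15/22
  ⇒ ω_c²/ω_r² = 15/22
Coupling ω_r² = ω_s¹ ⇒ overall = -35/13 × 15/22 = -525/286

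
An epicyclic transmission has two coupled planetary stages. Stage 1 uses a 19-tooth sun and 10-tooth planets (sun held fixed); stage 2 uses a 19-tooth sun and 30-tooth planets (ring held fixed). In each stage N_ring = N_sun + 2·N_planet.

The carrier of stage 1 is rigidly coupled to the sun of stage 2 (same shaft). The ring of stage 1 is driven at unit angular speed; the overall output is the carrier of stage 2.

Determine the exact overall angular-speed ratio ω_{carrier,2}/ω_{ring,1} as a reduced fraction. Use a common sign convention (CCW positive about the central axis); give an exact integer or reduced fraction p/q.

Stage 1: N_ring = 19 + 2·10 = 39
Stage 1: 19(ω_s−ω_c) = −39(ω_r−ω_c),  ω_s=0, ω_r=1
Stage 1: 19(0−ω_c) = −39(1−ω_c)  ⇒  58ω_c = 39  ⇒  ω_c = 39/58
  ⇒ ω_c¹/ω_r¹ = 39/58
Stage 2: N_ring = 19 + 2·30 = 79
Stage 2: 19(ω_s−ω_c) = −79(ω_r−ω_c),  ω_r=0, ω_s=1
Stage 2: 19(1−ω_c) = −79(0−ω_c)  ⇒  98ω_c = 19  ⇒  ω_c = 19/98
  ⇒ ω_c²/ω_s² = 19/98
Coupling ω_s² = ω_c¹ ⇒ overall = 39/58 × 19/98 = 741/5684

741/5684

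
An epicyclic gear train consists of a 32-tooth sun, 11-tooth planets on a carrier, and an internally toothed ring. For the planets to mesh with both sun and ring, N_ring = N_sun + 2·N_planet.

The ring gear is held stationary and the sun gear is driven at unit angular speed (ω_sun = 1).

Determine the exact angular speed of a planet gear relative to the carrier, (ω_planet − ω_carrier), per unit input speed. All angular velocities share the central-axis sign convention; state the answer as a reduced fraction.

-864/473

N_ring = 32 + 2·11 = 54
32(ω_s−ω_c) = −54(ω_r−ω_c),  ω_r=0, ω_s=1
32(1−ω_c) = −54(0−ω_c)  ⇒  86ω_c = 32  ⇒  ω_c = 16/43
sun–planet: 32·(1−16/43) = −11·(ω_p−ω_c)  ⇒  ω_p−ω_c = −(32/11)·(27/43) = -864/473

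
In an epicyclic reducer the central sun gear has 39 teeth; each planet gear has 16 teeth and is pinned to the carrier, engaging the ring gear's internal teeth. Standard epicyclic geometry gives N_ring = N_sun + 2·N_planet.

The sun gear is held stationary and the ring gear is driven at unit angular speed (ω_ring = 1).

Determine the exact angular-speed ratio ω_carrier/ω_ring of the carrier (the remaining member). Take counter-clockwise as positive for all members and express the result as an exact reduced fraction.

N_ring = 39 + 2·16 = 71
39(ω_s−ω_c) = −71(ω_r−ω_c),  ω_s=0, ω_r=1
39(0−ω_c) = −71(1−ω_c)  ⇒  110ω_c = 71  ⇒  ω_c = 71/110
ω_c/ω_r = 71/110

71/110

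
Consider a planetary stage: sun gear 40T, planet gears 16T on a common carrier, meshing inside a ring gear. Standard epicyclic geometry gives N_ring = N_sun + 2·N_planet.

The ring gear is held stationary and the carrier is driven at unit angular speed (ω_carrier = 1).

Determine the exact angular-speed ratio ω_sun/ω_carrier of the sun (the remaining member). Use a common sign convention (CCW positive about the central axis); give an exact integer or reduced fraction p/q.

14/5

N_ring = 40 + 2·16 = 72
40(ω_s−ω_c) = −72(ω_r−ω_c),  ω_r=0, ω_c=1
ω_s = 1 − (72/40)(0−1) = 14/5
ω_s/ω_c = 14/5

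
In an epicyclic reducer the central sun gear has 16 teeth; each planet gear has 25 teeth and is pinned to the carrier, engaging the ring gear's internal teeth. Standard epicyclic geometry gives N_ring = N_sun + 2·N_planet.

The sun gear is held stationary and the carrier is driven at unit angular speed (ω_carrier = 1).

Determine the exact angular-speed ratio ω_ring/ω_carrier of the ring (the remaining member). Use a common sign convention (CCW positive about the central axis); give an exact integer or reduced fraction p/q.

N_ring = 16 + 2·25 = 66
16(ω_s−ω_c) = −66(ω_r−ω_c),  ω_s=0, ω_c=1
ω_r = 1 − (16/66)(0−1) = 41/33
ω_r/ω_c = 41/33

41/33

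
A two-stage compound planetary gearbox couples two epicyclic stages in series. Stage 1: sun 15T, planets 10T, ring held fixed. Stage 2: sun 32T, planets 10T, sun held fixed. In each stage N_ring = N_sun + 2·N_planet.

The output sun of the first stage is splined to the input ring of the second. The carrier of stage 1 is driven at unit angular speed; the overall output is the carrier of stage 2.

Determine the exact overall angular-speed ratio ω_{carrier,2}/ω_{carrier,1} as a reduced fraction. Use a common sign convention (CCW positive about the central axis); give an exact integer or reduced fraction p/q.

Stage 1: N_ring = 15 + 2·10 = 35
Stage 1: 15(ω_s−ω_c) = −35(ω_r−ω_c),  ω_r=0, ω_c=1
Stage 1: ω_s = 1 − (35/15)(0−1) = 10/3
  ⇒ ω_s¹/ω_c¹ = 10/3
Stage 2: N_ring = 32 + 2·10 = 52
Stage 2: 32(ω_s−ω_c) = −52(ω_r−ω_c),  ω_s=0, ω_r=1
Stage 2: 32(0−ω_c) = −52(1−ω_c)  ⇒  84ω_c = 52  ⇒  ω_c = 13/21
  ⇒ ω_c²/ω_r² = 13/21
Coupling ω_r² = ω_s¹ ⇒ overall = 10/3 × 13/21 = 130/63

130/63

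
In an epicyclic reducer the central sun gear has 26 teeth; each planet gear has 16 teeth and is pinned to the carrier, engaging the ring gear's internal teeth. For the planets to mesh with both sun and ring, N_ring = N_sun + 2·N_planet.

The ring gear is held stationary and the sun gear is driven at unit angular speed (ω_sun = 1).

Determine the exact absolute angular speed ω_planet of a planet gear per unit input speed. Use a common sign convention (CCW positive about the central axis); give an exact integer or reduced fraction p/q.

-13/16

N_ring = 26 + 2·16 = 58
26(ω_s−ω_c) = −58(ω_r−ω_c),  ω_r=0, ω_s=1
26(1−ω_c) = −58(0−ω_c)  ⇒  84ω_c = 26  ⇒  ω_c = 13/42
sun–planet: 26·(1−13/42) = −16·(ω_p−ω_c)  ⇒  ω_p−ω_c = −(26/16)·(29/42) = -377/336
ω_p = 13/42 − 377/336 = -13/16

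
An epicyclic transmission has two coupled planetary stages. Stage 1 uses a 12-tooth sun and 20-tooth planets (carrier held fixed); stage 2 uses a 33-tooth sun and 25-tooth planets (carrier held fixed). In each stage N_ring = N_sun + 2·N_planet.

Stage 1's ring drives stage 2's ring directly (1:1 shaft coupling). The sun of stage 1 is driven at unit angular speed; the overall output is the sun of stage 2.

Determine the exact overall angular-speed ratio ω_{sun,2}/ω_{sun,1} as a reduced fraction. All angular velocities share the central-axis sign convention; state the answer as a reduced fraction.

83/143

Stage 1: N_ring = 12 + 2·20 = 52
Stage 1: 12(ω_s−ω_c) = −52(ω_r−ω_c),  ω_c=0, ω_s=1
Stage 1: ω_r = 0 − (12/52)(1−0) = -3/13
  ⇒ ω_r¹/ω_s¹ = -3/13
Stage 2: N_ring = 33 + 2·25 = 83
Stage 2: 33(ω_s−ω_c) = −83(ω_r−ω_c),  ω_c=0, ω_r=1
Stage 2: ω_s = 0 − (83/33)(1−0) = -83/33
  ⇒ ω_s²/ω_r² = -83/33
Coupling ω_r² = ω_r¹ ⇒ overall = -3/13 × -83/33 = 83/143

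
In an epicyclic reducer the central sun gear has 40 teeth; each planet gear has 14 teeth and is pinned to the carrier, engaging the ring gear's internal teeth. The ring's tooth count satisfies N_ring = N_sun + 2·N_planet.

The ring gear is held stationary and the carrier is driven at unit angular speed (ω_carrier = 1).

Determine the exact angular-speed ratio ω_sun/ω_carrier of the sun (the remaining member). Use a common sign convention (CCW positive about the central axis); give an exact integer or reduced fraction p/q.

N_ring = 40 + 2·14 = 68
40(ω_s−ω_c) = −68(ω_r−ω_c),  ω_r=0, ω_c=1
ω_s = 1 − (68/40)(0−1) = 27/10
ω_s/ω_c = 27/10

27/10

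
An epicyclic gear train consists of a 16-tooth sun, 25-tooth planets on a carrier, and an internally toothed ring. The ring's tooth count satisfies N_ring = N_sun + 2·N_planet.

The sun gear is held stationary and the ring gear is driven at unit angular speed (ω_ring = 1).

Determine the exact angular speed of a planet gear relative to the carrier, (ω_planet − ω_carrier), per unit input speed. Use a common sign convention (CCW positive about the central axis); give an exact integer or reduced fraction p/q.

528/1025

N_ring = 16 + 2·25 = 66
16(ω_s−ω_c) = −66(ω_r−ω_c),  ω_s=0, ω_r=1
16(0−ω_c) = −66(1−ω_c)  ⇒  82ω_c = 66  ⇒  ω_c = 33/41
sun–planet: 16·(0−33/41) = −25·(ω_p−ω_c)  ⇒  ω_p−ω_c = −(16/25)·(-33/41) = 528/1025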